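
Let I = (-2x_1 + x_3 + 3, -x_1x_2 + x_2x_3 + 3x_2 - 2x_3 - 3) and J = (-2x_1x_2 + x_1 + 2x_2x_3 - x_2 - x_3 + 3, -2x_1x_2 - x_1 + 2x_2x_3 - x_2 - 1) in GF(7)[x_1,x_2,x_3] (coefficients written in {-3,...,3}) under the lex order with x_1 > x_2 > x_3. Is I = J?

Two ideals are equal iff their reduced Gröbner bases coincide (the reduced basis is unique for a fixed ordering).
Buchberger on the first generating set:
f_1 = -2x_1 + x_3 + 3, LT = x_1.
f_2 = -x_1x_2 + x_2x_3 + 3x_2 - 2x_3 - 3, LT = x_1x_2.

S(f_1,f_2): lcm = x_1x_2. S = -3x_2x_3 - 2x_2 - 2x_3 - 3.
  reduce S modulo (f_1, f_2):
  remainder -3x_2x_3 - 2x_2 - 2x_3 - 3 ≠ 0; add g_3 = -3x_2x_3 - 2x_2 - 2x_3 - 3 to the basis.

The other S-polynomials (S(f_1,g_3), S(f_2,g_3)) all reduce to 0 modulo the current basis, so we have a Gröbner basis.
Inter-reduce: drop elements whose leading term is divisible by another's, tail-reduce, and make monic.
Reduced Gröbner basis: {x_1 + 3x_3 + 2, x_2x_3 + 3x_2 + 3x_3 + 1}.

Buchberger on the second generating set:
h_1 = -2x_1x_2 + x_1 + 2x_2x_3 - x_2 - x_3 + 3, LT = x_1x_2.
h_2 = -2x_1x_2 - x_1 + 2x_2x_3 - x_2 - 1, LT = x_1x_2.

S(h_1,h_2): lcm = x_1x_2. S = -x_1 - 3x_3 - 2.
  reduce S modulo (h_1, h_2):
  remainder -x_1 - 3x_3 - 2 ≠ 0; add k_3 = -x_1 - 3x_3 - 2 to the basis.

S(h_1,k_3): lcm = x_1x_2. S = 3x_1 + 3x_2x_3 + 2x_2 - 3x_3 + 2.
  reduce S modulo (h_1, h_2, k_3):
  remainder 3x_2x_3 + 2x_2 + 2x_3 + 3 ≠ 0; add k_4 = 3x_2x_3 + 2x_2 + 2x_3 + 3 to the basis.

The other S-polynomials (S(h_2,k_3), S(h_1,k_4), S(h_2,k_4), S(k_3,k_4)) all reduce to 0 modulo the current basis, so we have a Gröbner basis.
Inter-reduce: drop elements whose leading term is divisible by another's, tail-reduce, and make monic.
Reduced Gröbner basis: {x_1 + 3x_3 + 2, x_2x_3 + 3x_2 + 3x_3 + 1}.

Same reduced basis, so the two generating sets span the same ideal.

Yes, the ideals are equal.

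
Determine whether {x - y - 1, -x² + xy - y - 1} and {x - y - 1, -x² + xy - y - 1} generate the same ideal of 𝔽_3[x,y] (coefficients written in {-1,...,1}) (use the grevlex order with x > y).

For a fixed monomial order, each ideal has a unique reduced Gröbner basis; comparing bases decides equality.
Buchberger on the first generating set:
f_1 = x - y - 1, LT = x.
f_2 = -x² + xy - y - 1, LT = x².

S(f_1,f_2): lcm = x². S = -x - y - 1.
  leading term x: subtract (-1)·f_1 from -x - y - 1 → y + 1
  leading term y: no divisor's leading term divides it; move y to the remainder.
  leading term 1: no divisor's leading term divides it; move 1 to the remainder.
  remainder y + 1 ≠ 0; add g_3 = y + 1 to the basis.

The other S-polynomials (S(f_1,g_3), S(f_2,g_3)) all reduce to 0 modulo the current basis, so we have a Gröbner basis.
Inter-reduce: drop elements whose leading term is divisible by another's, tail-reduce, and make monic.
Reduced Gröbner basis: {x, y + 1}.

Buchberger on the second generating set:
h_1 = x - y - 1, LT = x.
h_2 = -x² + xy - y - 1, LT = x².

S(h_1,h_2): lcm = x². S = -x - y - 1.
  leading term x: subtract (-1)·h_1 from -x - y - 1 → y + 1
  leading term y: no divisor's leading term divides it; move y to the remainder.
  leading term 1: no divisor's leading term divides it; move 1 to the remainder.
  remainder y + 1 ≠ 0; add k_3 = y + 1 to the basis.

The other S-polynomials (S(h_1,k_3), S(h_2,k_3)) all reduce to 0 modulo the current basis, so we have a Gröbner basis.
Inter-reduce: drop elements whose leading term is divisible by another's, tail-reduce, and make monic.
Reduced Gröbner basis: {x, y + 1}.

Same reduced basis, so the two generating sets span the same ideal.

Yes, the ideals are equal.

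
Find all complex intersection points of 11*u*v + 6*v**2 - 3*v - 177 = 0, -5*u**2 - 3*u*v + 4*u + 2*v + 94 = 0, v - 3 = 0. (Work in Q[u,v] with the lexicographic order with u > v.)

Compute a lex Gröbner basis by Buchberger's algorithm.
f_1 = 11*u*v + 6*v**2 - 3*v - 177, LT = u*v.
f_2 = -5*u**2 - 3*u*v + 4*u + 2*v + 94, LT = u**2.
f_3 = v - 3, LT = v.

S(f_1,f_2): lcm = u**2*v. S = -3/55*u*v**2 + 29/55*u*v - 177/11*u + 2/5*v**2 + 94/5*v.
  leading term u*v**2: subtract (-3/605*v)·f_1 from -3/55*u*v**2 + 29/55*u*v - 177/11*u + 2/5*v**2 + 94/5*v → 29/55*u*v - 177/11*u + 18/605*v**3 + 233/605*v**2 + 10843/605*v
  leading term u*v: subtract (29/605)·f_1 from 29/55*u*v - 177/11*u + 18/605*v**3 + 233/605*v**2 + 10843/605*v → -177/11*u + 18/605*v**3 + 59/605*v**2 + 2186/121*v + 5133/605
  leading term u: no divisor's leading term divides it; move -177/11*u to the remainder.
  leading term v**3: subtract (18/605*v**2)·f_3 from 18/605*v**3 + 59/605*v**2 + 2186/121*v + 5133/605 → 113/605*v**2 + 2186/121*v + 5133/605
  leading term v**2: subtract (113/605*v)·f_3 from 113/605*v**2 + 2186/121*v + 5133/605 → 11269/605*v + 5133/605
  leading term v: subtract (11269/605)·f_3 from 11269/605*v + 5133/605 → 708/11
  leading term 1: no divisor's leading term divides it; move 708/11 to the remainder.
  remainder -177/11*u + 708/11 ≠ 0; add h_4 = -177/11*u + 708/11 to the basis.

S(f_1,f_3): lcm = u*v. S = 3*u + 6/11*v**2 - 3/11*v - 177/11.
  leading term u: subtract (-11/59)·h_4 from 3*u + 6/11*v**2 - 3/11*v - 177/11 → 6/11*v**2 - 3/11*v - 45/11
  leading term v**2: subtract (6/11*v)·f_3 from 6/11*v**2 - 3/11*v - 45/11 → 15/11*v - 45/11
  leading term v: subtract (15/11)·f_3 from 15/11*v - 45/11 → 0
  remainder 0.

S(f_2,f_3): leading monomials are coprime, so the S-polynomial reduces to 0 (Buchberger's first criterion).
S(f_1,h_4): lcm = u*v. S = 6/11*v**2 + 41/11*v - 177/11.
  leading term v**2: subtract (6/11*v)·f_3 from 6/11*v**2 + 41/11*v - 177/11 → 59/11*v - 177/11
  leading term v: subtract (59/11)·f_3 from 59/11*v - 177/11 → 0
  remainder 0.

S(f_2,h_4): lcm = u**2. S = 3/5*u*v + 16/5*u - 2/5*v - 94/5.
  leading term u*v: subtract (3/55)·f_1 from 3/5*u*v + 16/5*u - 2/5*v - 94/5 → 16/5*u - 18/55*v**2 - 13/55*v - 503/55
  leading term u: subtract (-176/885)·h_4 from 16/5*u - 18/55*v**2 - 13/55*v - 503/55 → -18/55*v**2 - 13/55*v + 201/55
  leading term v**2: subtract (-18/55*v)·f_3 from -18/55*v**2 - 13/55*v + 201/55 → -67/55*v + 201/55
  leading term v: subtract (-67/55)·f_3 from -67/55*v + 201/55 → 0
  remainder 0.

S(f_3,h_4): leading monomials are coprime, so the S-polynomial reduces to 0 (Buchberger's first criterion).
Every S-polynomial of the final basis reduces to 0, so we have a Gröbner basis.
Inter-reduce: drop elements whose leading term is divisible by another's, tail-reduce, and make monic.
Reduced Gröbner basis: {u - 4, v - 3}.

The lex basis is triangular: the last element involves only v. Solving v - 3 = 0 gives v ∈ {3}; substituting each value into the earlier elements determines the remaining variables.
  v = 3: the earlier basis element becomes u - 4 = 0, giving u = 4 — point (4, 3).
Check: every point annihilates each of the original generators.

{(4, 3)}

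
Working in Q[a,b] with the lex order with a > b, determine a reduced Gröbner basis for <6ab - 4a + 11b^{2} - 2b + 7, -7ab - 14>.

G = {a - \tfrac{11}{4}b^{2} + \tfrac{1}{2}b + \tfrac{5}{4}, b^{3} - \tfrac{2}{11}b^{2} - \tfrac{5}{11}b + \tfrac{8}{11}}

Buchberger's algorithm terminates because the ascending chain of leading-term ideals stabilizes.

f_1 = 6ab - 4a + 11b^{2} - 2b + 7, LT = ab.
f_2 = -7ab - 14, LT = ab.

S(f_1,f_2): lcm = ab. S = -\tfrac{2}{3}a + \tfrac{11}{6}b^{2} - \tfrac{1}{3}b - \tfrac{5}{6}.
  leading term a: no divisor's leading term divides it; move -\tfrac{2}{3}a to the remainder.
  leading term b^{2}: no divisor's leading term divides it; move \tfrac{11}{6}b^{2} to the remainder.
  leading term b: no divisor's leading term divides it; move -\tfrac{1}{3}b to the remainder.
  leading term 1: no divisor's leading term divides it; move -\tfrac{5}{6} to the remainder.
  remainder -\tfrac{2}{3}a + \tfrac{11}{6}b^{2} - \tfrac{1}{3}b - \tfrac{5}{6} ≠ 0; add g_3 = -\tfrac{2}{3}a + \tfrac{11}{6}b^{2} - \tfrac{1}{3}b - \tfrac{5}{6} to the basis.

S(f_1,g_3): lcm = ab. S = -\tfrac{2}{3}a + \tfrac{11}{4}b^{3} + \tfrac{4}{3}b^{2} - \tfrac{19}{12}b + \tfrac{7}{6}.
  leading term a: subtract (1)·g_3 from -\tfrac{2}{3}a + \tfrac{11}{4}b^{3} + \tfrac{4}{3}b^{2} - \tfrac{19}{12}b + \tfrac{7}{6} → \tfrac{11}{4}b^{3} - \tfrac{1}{2}b^{2} - \tfrac{5}{4}b + 2
  leading term b^{3}: no divisor's leading term divides it; move \tfrac{11}{4}b^{3} to the remainder.
  leading term b^{2}: no divisor's leading term divides it; move -\tfrac{1}{2}b^{2} to the remainder.
  leading term b: no divisor's leading term divides it; move -\tfrac{5}{4}b to the remainder.
  leading term 1: no divisor's leading term divides it; move 2 to the remainder.
  remainder \tfrac{11}{4}b^{3} - \tfrac{1}{2}b^{2} - \tfrac{5}{4}b + 2 ≠ 0; add g_4 = \tfrac{11}{4}b^{3} - \tfrac{1}{2}b^{2} - \tfrac{5}{4}b + 2 to the basis.

The other S-polynomials (S(f_2,g_3), S(f_1,g_4), S(f_2,g_4), S(g_3,g_4)) all reduce to 0 modulo the current basis, so we have a Gröbner basis.
Inter-reduce: drop elements whose leading term is divisible by another's, tail-reduce, and make monic.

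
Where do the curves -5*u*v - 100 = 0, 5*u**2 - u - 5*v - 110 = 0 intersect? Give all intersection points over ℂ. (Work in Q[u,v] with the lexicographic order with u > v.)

Compute a lex Gröbner basis by Buchberger's algorithm.
f_1 = -5*u*v - 100, LT = u*v.
f_2 = 5*u**2 - u - 5*v - 110, LT = u**2.

S(f_1,f_2): lcm = u**2*v. S = 1/5*u*v + 20*u + v**2 + 22*v.
  reduce S modulo (f_1, f_2):
  remainder 20*u + v**2 + 22*v - 4 ≠ 0; add h_3 = 20*u + v**2 + 22*v - 4 to the basis.

S(f_1,h_3): lcm = u*v. S = -1/20*v**3 - 11/10*v**2 + 1/5*v + 20.
  reduce S modulo (f_1, f_2, h_3):
  remainder -1/20*v**3 - 11/10*v**2 + 1/5*v + 20 ≠ 0; add h_4 = -1/20*v**3 - 11/10*v**2 + 1/5*v + 20 to the basis.

The other S-polynomials (S(f_2,h_3), S(f_1,h_4), S(f_2,h_4), S(h_3,h_4)) all reduce to 0 modulo the current basis, so we have a Gröbner basis.
Inter-reduce: drop elements whose leading term is divisible by another's, tail-reduce, and make monic.
Reduced Gröbner basis: {u + 1/20*v**2 + 11/10*v - 1/5, v**3 + 22*v**2 - 4*v - 400}.

From the last basis element, v**3 + 22*v**2 - 4*v - 400 = 0, so v takes values in {4, -13 + sqrt(69), -13 - sqrt(69)}. Each choice, substituted upward through the basis, yields the corresponding point(s) of the solution set.
  v = 4: the earlier basis element becomes u + 5 = 0, giving u = -5 — point (-5, 4).
  v = -13 + sqrt(69): the earlier basis element becomes u - 13/5 - sqrt(69)/5 = 0, giving u = sqrt(69)/5 + 13/5 — point (sqrt(69)/5 + 13/5, -13 + sqrt(69)).
  v = -13 - sqrt(69): the earlier basis element becomes u - 13/5 + sqrt(69)/5 = 0, giving u = 13/5 - sqrt(69)/5 — point (13/5 - sqrt(69)/5, -13 - sqrt(69)).

{(-5, 4), (sqrt(69)/5 + 13/5, -13 + sqrt(69)), (13/5 - sqrt(69)/5, -13 - sqrt(69))}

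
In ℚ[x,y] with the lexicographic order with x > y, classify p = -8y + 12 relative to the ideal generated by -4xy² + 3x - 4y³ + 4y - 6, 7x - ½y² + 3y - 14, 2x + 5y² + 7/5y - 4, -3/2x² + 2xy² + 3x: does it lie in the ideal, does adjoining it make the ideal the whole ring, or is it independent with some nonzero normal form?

First compute the reduced Gröbner basis of I by Buchberger's algorithm.
f_1 = -4xy² + 3x - 4y³ + 4y - 6, LT = xy².
f_2 = 7x - ½y² + 3y - 14, LT = x.
f_3 = 2x + 5y² + 7/5y - 4, LT = x.
f_4 = -3/2x² + 2xy² + 3x, LT = x².

S(f_1,f_2): lcm = xy². S = -¾x + 1/14y⁴ + 4/7y³ + 2y² - y + 3/2.
  leading term x: subtract (-3/28)·f_2 from -¾x + 1/14y⁴ + 4/7y³ + 2y² - y + 3/2 → 1/14y⁴ + 4/7y³ + 109/56y² - 19/28y
  leading term y⁴: no divisor's leading term divides it; move 1/14y⁴ to the remainder.
  leading term y³: no divisor's leading term divides it; move 4/7y³ to the remainder.
  leading term y²: no divisor's leading term divides it; move 109/56y² to the remainder.
  leading term y: no divisor's leading term divides it; move -19/28y to the remainder.
  remainder 1/14y⁴ + 4/7y³ + 109/56y² - 19/28y ≠ 0; add h_5 = 1/14y⁴ + 4/7y³ + 109/56y² - 19/28y to the basis.

S(f_1,f_3): lcm = xy². S = -¾x - 5/2y⁴ + 3/10y³ + 2y² - y + 3/2.
  leading term x: subtract (-3/28)·f_2 from -¾x - 5/2y⁴ + 3/10y³ + 2y² - y + 3/2 → -5/2y⁴ + 3/10y³ + 109/56y² - 19/28y
  leading term y⁴: subtract (-35)·h_5 from -5/2y⁴ + 3/10y³ + 109/56y² - 19/28y → 203/10y³ + 981/14y² - 171/7y
  leading term y³: no divisor's leading term divides it; move 203/10y³ to the remainder.
  leading term y²: no divisor's leading term divides it; move 981/14y² to the remainder.
  leading term y: no divisor's leading term divides it; move -171/7y to the remainder.
  remainder 203/10y³ + 981/14y² - 171/7y ≠ 0; add h_6 = 203/10y³ + 981/14y² - 171/7y to the basis.

S(f_1,f_4): lcm = x²y². S = -¾x² + 4/3xy⁴ + xy³ + 2xy² - xy + 3/2x.
  leading term x²: subtract (-3/28x)·f_2 from -¾x² + 4/3xy⁴ + xy³ + 2xy² - xy + 3/2x → 4/3xy⁴ + xy³ + 109/56xy² - 19/28xy
  leading term xy⁴: subtract (-⅓y²)·f_1 from 4/3xy⁴ + xy³ + 109/56xy² - 19/28xy → xy³ + 165/56xy² - 19/28xy - 4/3y⁵ + 4/3y³ - 2y²
  leading term xy³: subtract (-¼y)·f_1 from xy³ + 165/56xy² - 19/28xy - 4/3y⁵ + 4/3y³ - 2y² → 165/56xy² + 1/14xy - 4/3y⁵ - y⁴ + 4/3y³ - y² - 3/2y
  leading term xy²: subtract (-165/224)·f_1 from 165/56xy² + 1/14xy - 4/3y⁵ - y⁴ + 4/3y³ - y² - 3/2y → 1/14xy + 495/224x - 4/3y⁵ - y⁴ - 271/168y³ - y² + 81/56y - 495/112
  leading term xy: subtract (1/98y)·f_2 from 1/14xy + 495/224x - 4/3y⁵ - y⁴ - 271/168y³ - y² + 81/56y - 495/112 → 495/224x - 4/3y⁵ - y⁴ - 1891/1176y³ - 101/98y² + 89/56y - 495/112
  leading term x: subtract (495/1568)·f_2 from 495/224x - 4/3y⁵ - y⁴ - 1891/1176y³ - 101/98y² + 89/56y - 495/112 → -4/3y⁵ - y⁴ - 1891/1176y³ - 391/448y² + 1007/1568y
  leading term y⁵: subtract (-56/3y)·h_5 from -4/3y⁵ - y⁴ - 1891/1176y³ - 391/448y² + 1007/1568y → 29/3y⁴ + 40837/1176y³ - 18197/1344y² + 1007/1568y
  leading term y⁴: subtract (406/3)·h_5 from 29/3y⁴ + 40837/1176y³ - 18197/1344y² + 1007/1568y → -50107/1176y³ - 372229/1344y² + 435005/4704y
  leading term y³: subtract (-250535/119364)·h_6 from -50107/1176y³ - 372229/1344y² + 435005/4704y → -1736363183/13368768y² + 275410225/6684384y
  leading term y²: no divisor's leading term divides it; move -1736363183/13368768y² to the remainder.
  leading term y: no divisor's leading term divides it; move 275410225/6684384y to the remainder.
  remainder -1736363183/13368768y² + 275410225/6684384y ≠ 0; add h_7 = -1736363183/13368768y² + 275410225/6684384y to the basis.

S(f_2,f_3): lcm = x. S = -18/7y² - 19/70y.
  leading term y²: subtract (34376832/1736363183)·h_7 from -18/7y² - 19/70y → -18876940211/17363631830y
  leading term y: no divisor's leading term divides it; move -18876940211/17363631830y to the remainder.
  remainder -18876940211/17363631830y ≠ 0; add h_8 = -18876940211/17363631830y to the basis.

The other S-polynomials (S(f_2,f_4), S(f_3,f_4), S(f_1,h_5), S(f_2,h_5), S(f_3,h_5), S(f_4,h_5), S(f_1,h_6), S(f_2,h_6), S(f_3,h_6), S(f_4,h_6), S(h_5,h_6), S(f_1,h_7), S(f_2,h_7), S(f_3,h_7), S(f_4,h_7), S(h_5,h_7), S(h_6,h_7), S(f_1,h_8), S(f_2,h_8), S(f_3,h_8), S(f_4,h_8), S(h_5,h_8), S(h_6,h_8), S(h_7,h_8)) all reduce to 0 modulo the current basis, so we have a Gröbner basis.
Inter-reduce: drop elements whose leading term is divisible by another's, tail-reduce, and make monic.
Reduced Gröbner basis: {x - 2, y}.
Label its elements g_1 = x - 2, g_2 = y.

Reduce p = -8y + 12 modulo G:
  leading term y: subtract (-8)·g_2 from -8y + 12 → 12
  leading term 1: no divisor's leading term divides it; move 12 to the remainder.
  normal form = 12.
The normal form is nonzero, so p ∉ I. Since p minus its normal form lies in I, I + (p) = I + (r) where r = 12; decide whether this ideal is the whole ring.
Here r = 12 is a nonzero constant, hence a unit: 1 ∈ I + (p), the Gröbner basis of I + (p) is {1}, and the enlarged system has no common solution — adjoining p is inconsistent.

Adjoining -8y + 12 makes the ideal the whole ring: the system is inconsistent.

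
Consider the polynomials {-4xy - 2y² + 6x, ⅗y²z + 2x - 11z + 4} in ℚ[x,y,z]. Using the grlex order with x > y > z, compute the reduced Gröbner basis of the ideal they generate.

f_1 = -4xy - 2y² + 6x, LT = xy.
f_2 = ⅗y²z + 2x - 11z + 4, LT = y²z.

S(f_1,f_2): lcm = xy²z. S = ½y³z - 3/2xyz - 10/3x² + 55/3xz - 20/3x.
  leading term y³z: subtract (⅚y)·f_2 from ½y³z - 3/2xyz - 10/3x² + 55/3xz - 20/3x → -3/2xyz - 10/3x² - 5/3xy + 55/3xz + 55/6yz - 20/3x - 10/3y
  leading term xyz: subtract (⅜z)·f_1 from -3/2xyz - 10/3x² - 5/3xy + 55/3xz + 55/6yz - 20/3x - 10/3y → ¾y²z - 10/3x² - 5/3xy + 193/12xz + 55/6yz - 20/3x - 10/3y
  leading term y²z: subtract (5/4)·f_2 from ¾y²z - 10/3x² - 5/3xy + 193/12xz + 55/6yz - 20/3x - 10/3y → -10/3x² - 5/3xy + 193/12xz + 55/6yz - 55/6x - 10/3y + 55/4z - 5
  leading term x²: no divisor's leading term divides it; move -10/3x² to the remainder.
  leading term xy: subtract (5/12)·f_1 from -5/3xy + 193/12xz + 55/6yz - 55/6x - 10/3y + 55/4z - 5 → 193/12xz + ⅚y² + 55/6yz - 35/3x - 10/3y + 55/4z - 5
  leading term xz: no divisor's leading term divides it; move 193/12xz to the remainder.
  leading term y²: no divisor's leading term divides it; move ⅚y² to the remainder.
  leading term yz: no divisor's leading term divides it; move 55/6yz to the remainder.
  leading term x: no divisor's leading term divides it; move -35/3x to the remainder.
  leading term y: no divisor's leading term divides it; move -10/3y to the remainder.
  leading term z: no divisor's leading term divides it; move 55/4z to the remainder.
  leading term 1: no divisor's leading term divides it; move -5 to the remainder.
  remainder -10/3x² + 193/12xz + ⅚y² + 55/6yz - 35/3x - 10/3y + 55/4z - 5 ≠ 0; add g_3 = -10/3x² + 193/12xz + ⅚y² + 55/6yz - 35/3x - 10/3y + 55/4z - 5 to the basis.

The other S-polynomials (S(f_1,g_3), S(f_2,g_3)) all reduce to 0 modulo the current basis, so we have a Gröbner basis.

G = {y²z + 10/3x - 55/3z + 20/3, x² - 193/40xz - ¼y² - 11/4yz + 7/2x + y - 33/8z + 3/2, xy + ½y² - 3/2x}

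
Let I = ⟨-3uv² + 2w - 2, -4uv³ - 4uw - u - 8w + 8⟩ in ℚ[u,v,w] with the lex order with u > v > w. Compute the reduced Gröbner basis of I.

f_1 = -3uv² + 2w - 2, LT = uv².
f_2 = -4uv³ - 4uw - u - 8w + 8, LT = uv³.

S(f_1,f_2): lcm = uv³. S = -uw - ¼u - ⅔vw + ⅔v - 2w + 2.
  leading term uw: no divisor's leading term divides it; move -uw to the remainder.
  leading term u: no divisor's leading term divides it; move -¼u to the remainder.
  leading term vw: no divisor's leading term divides it; move -⅔vw to the remainder.
  leading term v: no divisor's leading term divides it; move ⅔v to the remainder.
  leading term w: no divisor's leading term divides it; move -2w to the remainder.
  leading term 1: no divisor's leading term divides it; move 2 to the remainder.
  remainder -uw - ¼u - ⅔vw + ⅔v - 2w + 2 ≠ 0; add g_3 = -uw - ¼u - ⅔vw + ⅔v - 2w + 2 to the basis.

S(f_1,g_3): lcm = uv²w. S = -¼uv² - ⅔v³w + ⅔v³ - 2v²w + 2v² - ⅔w² + ⅔w.
  leading term uv²: subtract (1/12)·f_1 from -¼uv² - ⅔v³w + ⅔v³ - 2v²w + 2v² - ⅔w² + ⅔w → -⅔v³w + ⅔v³ - 2v²w + 2v² - ⅔w² + ½w + ⅙
  leading term v³w: no divisor's leading term divides it; move -⅔v³w to the remainder.
  leading term v³: no divisor's leading term divides it; move ⅔v³ to the remainder.
  leading term v²w: no divisor's leading term divides it; move -2v²w to the remainder.
  leading term v²: no divisor's leading term divides it; move 2v² to the remainder.
  leading term w²: no divisor's leading term divides it; move -⅔w² to the remainder.
  leading term w: no divisor's leading term divides it; move ½w to the remainder.
  leading term 1: no divisor's leading term divides it; move ⅙ to the remainder.
  remainder -⅔v³w + ⅔v³ - 2v²w + 2v² - ⅔w² + ½w + ⅙ ≠ 0; add g_4 = -⅔v³w + ⅔v³ - 2v²w + 2v² - ⅔w² + ½w + ⅙ to the basis.

S(f_2,g_3): lcm = uv³w. S = -¼uv³ + uw² + ¼uw - ⅔v⁴w + ⅔v⁴ - 2v³w + 2v³ + 2w² - 2w.
  leading term uv³: subtract (1/12v)·f_1 from -¼uv³ + uw² + ¼uw - ⅔v⁴w + ⅔v⁴ - 2v³w + 2v³ + 2w² - 2w → uw² + ¼uw - ⅔v⁴w + ⅔v⁴ - 2v³w + 2v³ - ⅙vw + ⅙v + 2w² - 2w
  leading term uw²: subtract (-w)·g_3 from uw² + ¼uw - ⅔v⁴w + ⅔v⁴ - 2v³w + 2v³ - ⅙vw + ⅙v + 2w² - 2w → -⅔v⁴w + ⅔v⁴ - 2v³w + 2v³ - ⅔vw² + ½vw + ⅙v
  leading term v⁴w: subtract (v)·g_4 from -⅔v⁴w + ⅔v⁴ - 2v³w + 2v³ - ⅔vw² + ½vw + ⅙v → 0
  remainder 0.

S(f_1,g_4): lcm = uv³w. S = uv³ - 3uv²w + 3uv² - uw² + ¾uw + ¼u - ⅔vw² + ⅔vw.
  leading term uv³: subtract (-⅓v)·f_1 from uv³ - 3uv²w + 3uv² - uw² + ¾uw + ¼u - ⅔vw² + ⅔vw → -3uv²w + 3uv² - uw² + ¾uw + ¼u - ⅔vw² + 4/3vw - ⅔v
  leading term uv²w: subtract (w)·f_1 from -3uv²w + 3uv² - uw² + ¾uw + ¼u - ⅔vw² + 4/3vw - ⅔v → 3uv² - uw² + ¾uw + ¼u - ⅔vw² + 4/3vw - ⅔v - 2w² + 2w
  leading term uv²: subtract (-1)·f_1 from 3uv² - uw² + ¾uw + ¼u - ⅔vw² + 4/3vw - ⅔v - 2w² + 2w → -uw² + ¾uw + ¼u - ⅔vw² + 4/3vw - ⅔v - 2w² + 4w - 2
  leading term uw²: subtract (w)·g_3 from -uw² + ¾uw + ¼u - ⅔vw² + 4/3vw - ⅔v - 2w² + 4w - 2 → uw + ¼u + ⅔vw - ⅔v + 2w - 2
  leading term uw: subtract (-1)·g_3 from uw + ¼u + ⅔vw - ⅔v + 2w - 2 → 0
  remainder 0.

S(f_2,g_4): lcm = uv³w. S = uv³ - 3uv²w + 3uv² + uw + ¼u + 2w² - 2w.
  leading term uv³: subtract (-⅓v)·f_1 from uv³ - 3uv²w + 3uv² + uw + ¼u + 2w² - 2w → -3uv²w + 3uv² + uw + ¼u + ⅔vw - ⅔v + 2w² - 2w
  leading term uv²w: subtract (w)·f_1 from -3uv²w + 3uv² + uw + ¼u + ⅔vw - ⅔v + 2w² - 2w → 3uv² + uw + ¼u + ⅔vw - ⅔v
  leading term uv²: subtract (-1)·f_1 from 3uv² + uw + ¼u + ⅔vw - ⅔v → uw + ¼u + ⅔vw - ⅔v + 2w - 2
  leading term uw: subtract (-1)·g_3 from uw + ¼u + ⅔vw - ⅔v + 2w - 2 → 0
  remainder 0.

S(g_3,g_4): lcm = uv³w. S = 5/4uv³ - 3uv²w + 3uv² - uw² + ¾uw + ¼u + ⅔v⁴w - ⅔v⁴ + 2v³w - 2v³.
  leading term uv³: subtract (-5/12v)·f_1 from 5/4uv³ - 3uv²w + 3uv² - uw² + ¾uw + ¼u + ⅔v⁴w - ⅔v⁴ + 2v³w - 2v³ → -3uv²w + 3uv² - uw² + ¾uw + ¼u + ⅔v⁴w - ⅔v⁴ + 2v³w - 2v³ + ⅚vw - ⅚v
  leading term uv²w: subtract (w)·f_1 from -3uv²w + 3uv² - uw² + ¾uw + ¼u + ⅔v⁴w - ⅔v⁴ + 2v³w - 2v³ + ⅚vw - ⅚v → 3uv² - uw² + ¾uw + ¼u + ⅔v⁴w - ⅔v⁴ + 2v³w - 2v³ + ⅚vw - ⅚v - 2w² + 2w
  leading term uv²: subtract (-1)·f_1 from 3uv² - uw² + ¾uw + ¼u + ⅔v⁴w - ⅔v⁴ + 2v³w - 2v³ + ⅚vw - ⅚v - 2w² + 2w → -uw² + ¾uw + ¼u + ⅔v⁴w - ⅔v⁴ + 2v³w - 2v³ + ⅚vw - ⅚v - 2w² + 4w - 2
  leading term uw²: subtract (w)·g_3 from -uw² + ¾uw + ¼u + ⅔v⁴w - ⅔v⁴ + 2v³w - 2v³ + ⅚vw - ⅚v - 2w² + 4w - 2 → uw + ¼u + ⅔v⁴w - ⅔v⁴ + 2v³w - 2v³ + ⅔vw² + ⅙vw - ⅚v + 2w - 2
  leading term uw: subtract (-1)·g_3 from uw + ¼u + ⅔v⁴w - ⅔v⁴ + 2v³w - 2v³ + ⅔vw² + ⅙vw - ⅚v + 2w - 2 → ⅔v⁴w - ⅔v⁴ + 2v³w - 2v³ + ⅔vw² - ½vw - ⅙v
  leading term v⁴w: subtract (-v)·g_4 from ⅔v⁴w - ⅔v⁴ + 2v³w - 2v³ + ⅔vw² - ½vw - ⅙v → 0
  remainder 0.

Every S-polynomial of the final basis reduces to 0, so we have a Gröbner basis.
Inter-reduce: drop elements whose leading term is divisible by another's, tail-reduce, and make monic.

G = {uv² - ⅔w + ⅔, uw + ¼u + ⅔vw - ⅔v + 2w - 2, v³w - v³ + 3v²w - 3v² + w² - ¾w - ¼}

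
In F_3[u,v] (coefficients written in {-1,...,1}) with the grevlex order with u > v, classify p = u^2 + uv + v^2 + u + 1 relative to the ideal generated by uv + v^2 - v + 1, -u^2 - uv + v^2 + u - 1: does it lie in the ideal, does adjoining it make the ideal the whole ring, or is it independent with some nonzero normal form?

First compute the reduced Gröbner basis of I by Buchberger's algorithm.
f_1 = uv + v^2 - v + 1, LT = uv.
f_2 = -u^2 - uv + v^2 + u - 1, LT = u^2.

S(f_1,f_2): lcm = u^2v. S = v^3 + u - v.
  leading term v^3: no divisor's leading term divides it; move v^3 to the remainder.
  leading term u: no divisor's leading term divides it; move u to the remainder.
  leading term v: no divisor's leading term divides it; move -v to the remainder.
  remainder v^3 + u - v ≠ 0; add h_3 = v^3 + u - v to the basis.

The other S-polynomials (S(f_1,h_3), S(f_2,h_3)) all reduce to 0 modulo the current basis, so we have a Gröbner basis.
Inter-reduce: drop elements whose leading term is divisible by another's, tail-reduce, and make monic.
Reduced Gröbner basis: {v^3 + u - v, u^2 + v^2 - u + v, uv + v^2 - v + 1}.
Label its elements g_1 = v^3 + u - v, g_2 = u^2 + v^2 - u + v, g_3 = uv + v^2 - v + 1.

Reduce p = u^2 + uv + v^2 + u + 1 modulo G:
  leading term u^2: subtract (1)·g_2 from u^2 + uv + v^2 + u + 1 → uv - u - v + 1
  leading term uv: subtract (1)·g_3 from uv - u - v + 1 → -v^2 - u
  leading term v^2: no divisor's leading term divides it; move -v^2 to the remainder.
  leading term u: no divisor's leading term divides it; move -u to the remainder.
  normal form = -v^2 - u.
The normal form is nonzero, so p ∉ I. Since p minus its normal form lies in I, I + (p) = I + (r) where r = -v^2 - u; decide whether this ideal is the whole ring.
Run Buchberger on G together with r (pairs among the g_i already reduce to 0 since G is a Gröbner basis):
g_1 = v^3 + u - v, LT = v^3.
g_2 = u^2 + v^2 - u + v, LT = u^2.
g_3 = uv + v^2 - v + 1, LT = uv.
r = -v^2 - u, LT = v^2.

S(g_1,r): lcm = v^3. S = -uv + u - v.
  leading term uv: subtract (-1)·g_3 from -uv + u - v → v^2 + u + v + 1
  leading term v^2: subtract (-1)·r from v^2 + u + v + 1 → v + 1
  leading term v: no divisor's leading term divides it; move v to the remainder.
  leading term 1: no divisor's leading term divides it; move 1 to the remainder.
  remainder v + 1 ≠ 0; add m_5 = v + 1 to the basis.

S(g_3,r): lcm = uv^2. S = v^3 - u^2 - v^2 + v.
  leading term v^3: subtract (1)·g_1 from v^3 - u^2 - v^2 + v → -u^2 - v^2 - u - v
  leading term u^2: subtract (-1)·g_2 from -u^2 - v^2 - u - v → u
  leading term u: no divisor's leading term divides it; move u to the remainder.
  remainder u ≠ 0; add m_6 = u to the basis.

S(g_1,m_5): lcm = v^3. S = -v^2 + u - v.
  leading term v^2: subtract (1)·r from -v^2 + u - v → -u - v
  leading term u: subtract (-1)·m_6 from -u - v → -v
  leading term v: subtract (-1)·m_5 from -v → 1
  leading term 1: no divisor's leading term divides it; move 1 to the remainder.
  remainder 1 ≠ 0; add m_7 = 1 to the basis.

The other S-polynomials (S(g_1,g_2), S(g_1,g_3), S(g_2,g_3), S(g_2,r), S(g_2,m_5), S(g_3,m_5), S(r,m_5), S(g_1,m_6), S(g_2,m_6), S(g_3,m_6), S(r,m_6), S(m_5,m_6), S(g_1,m_7), S(g_2,m_7), S(g_3,m_7), S(r,m_7), S(m_5,m_7), S(m_6,m_7)) all reduce to 0 modulo the current basis, so we have a Gröbner basis.
Inter-reduce: drop elements whose leading term is divisible by another's, tail-reduce, and make monic.
Reduced Gröbner basis: {1}.
The reduced Gröbner basis of I + (p) is {1}: the ideal is the whole ring, so the enlarged system has no common solution — adjoining p is inconsistent.

Adjoining u^2 + uv + v^2 + u + 1 makes the ideal the whole ring: the system is inconsistent.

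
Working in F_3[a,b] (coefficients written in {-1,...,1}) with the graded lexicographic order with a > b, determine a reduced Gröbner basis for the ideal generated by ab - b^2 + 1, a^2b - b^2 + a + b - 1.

G = {a^2 + a, ab + a + b + 1, b^2 + a + b}

The reduced Gröbner basis is the canonical form of the ideal for this ordering.

f_1 = ab - b^2 + 1, LT = ab.
f_2 = a^2b - b^2 + a + b - 1, LT = a^2b.

S(f_1,f_2): lcm = a^2b. S = -ab^2 + b^2 - b + 1.
  leading term ab^2: subtract (-b)·f_1 from -ab^2 + b^2 - b + 1 → -b^3 + b^2 + 1
  leading term b^3: no divisor's leading term divides it; move -b^3 to the remainder.
  leading term b^2: no divisor's leading term divides it; move b^2 to the remainder.
  leading term 1: no divisor's leading term divides it; move 1 to the remainder.
  remainder -b^3 + b^2 + 1 ≠ 0; add g_3 = -b^3 + b^2 + 1 to the basis.

S(f_1,g_3): lcm = ab^3. S = -b^4 + ab^2 + b^2 + a.
  leading term b^4: subtract (b)·g_3 from -b^4 + ab^2 + b^2 + a → ab^2 - b^3 + b^2 + a - b
  leading term ab^2: subtract (b)·f_1 from ab^2 - b^3 + b^2 + a - b → b^2 + a + b
  leading term b^2: no divisor's leading term divides it; move b^2 to the remainder.
  leading term a: no divisor's leading term divides it; move a to the remainder.
  leading term b: no divisor's leading term divides it; move b to the remainder.
  remainder b^2 + a + b ≠ 0; add g_4 = b^2 + a + b to the basis.

S(f_2,g_3): lcm = a^2b^3. S = a^2b^2 - b^4 + ab^2 + b^3 + a^2 - b^2.
  leading term a^2b^2: subtract (ab)·f_1 from a^2b^2 - b^4 + ab^2 + b^3 + a^2 - b^2 → ab^3 - b^4 + ab^2 + b^3 + a^2 - ab - b^2
  leading term ab^3: subtract (b^2)·f_1 from ab^3 - b^4 + ab^2 + b^3 + a^2 - ab - b^2 → ab^2 + b^3 + a^2 - ab + b^2
  leading term ab^2: subtract (b)·f_1 from ab^2 + b^3 + a^2 - ab + b^2 → -b^3 + a^2 - ab + b^2 - b
  leading term b^3: subtract (1)·g_3 from -b^3 + a^2 - ab + b^2 - b → a^2 - ab - b - 1
  leading term a^2: no divisor's leading term divides it; move a^2 to the remainder.
  leading term ab: subtract (-1)·f_1 from -ab - b - 1 → -b^2 - b
  leading term b^2: subtract (-1)·g_4 from -b^2 - b → a
  leading term a: no divisor's leading term divides it; move a to the remainder.
  remainder a^2 + a ≠ 0; add g_5 = a^2 + a to the basis.

The other S-polynomials (S(f_1,g_4), S(f_2,g_4), S(g_3,g_4), S(f_1,g_5), S(f_2,g_5), S(g_3,g_5), S(g_4,g_5)) all reduce to 0 modulo the current basis, so we have a Gröbner basis.
Inter-reduce: drop elements whose leading term is divisible by another's, tail-reduce, and make monic.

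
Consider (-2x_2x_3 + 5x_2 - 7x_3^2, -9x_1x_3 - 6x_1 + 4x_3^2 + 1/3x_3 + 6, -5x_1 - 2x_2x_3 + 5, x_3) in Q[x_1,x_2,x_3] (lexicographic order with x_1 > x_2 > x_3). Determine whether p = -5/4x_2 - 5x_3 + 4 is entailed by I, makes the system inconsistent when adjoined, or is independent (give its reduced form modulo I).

First compute the reduced Gröbner basis of I by Buchberger's algorithm.
f_1 = -2x_2x_3 + 5x_2 - 7x_3^2, LT = x_2x_3.
f_2 = -9x_1x_3 - 6x_1 + 4x_3^2 + 1/3x_3 + 6, LT = x_1x_3.
f_3 = -5x_1 - 2x_2x_3 + 5, LT = x_1.
f_4 = x_3, LT = x_3.

S(f_1,f_2): lcm = x_1x_2x_3. S = -19/6x_1x_2 + 7/2x_1x_3^2 + 4/9x_2x_3^2 + 1/27x_2x_3 + 2/3x_2.
  leading term x_1x_2: subtract (19/30x_2)·f_3 from -19/6x_1x_2 + 7/2x_1x_3^2 + 4/9x_2x_3^2 + 1/27x_2x_3 + 2/3x_2 → 7/2x_1x_3^2 + 19/15x_2^2x_3 + 4/9x_2x_3^2 + 1/27x_2x_3 - 5/2x_2
  leading term x_1x_3^2: subtract (-7/18x_3)·f_2 from 7/2x_1x_3^2 + 19/15x_2^2x_3 + 4/9x_2x_3^2 + 1/27x_2x_3 - 5/2x_2 → -7/3x_1x_3 + 19/15x_2^2x_3 + 4/9x_2x_3^2 + 1/27x_2x_3 - 5/2x_2 + 14/9x_3^3 + 7/54x_3^2 + 7/3x_3
  leading term x_1x_3: subtract (7/27)·f_2 from -7/3x_1x_3 + 19/15x_2^2x_3 + 4/9x_2x_3^2 + 1/27x_2x_3 - 5/2x_2 + 14/9x_3^3 + 7/54x_3^2 + 7/3x_3 → 14/9x_1 + 19/15x_2^2x_3 + 4/9x_2x_3^2 + 1/27x_2x_3 - 5/2x_2 + 14/9x_3^3 - 49/54x_3^2 + 182/81x_3 - 14/9
  leading term x_1: subtract (-14/45)·f_3 from 14/9x_1 + 19/15x_2^2x_3 + 4/9x_2x_3^2 + 1/27x_2x_3 - 5/2x_2 + 14/9x_3^3 - 49/54x_3^2 + 182/81x_3 - 14/9 → 19/15x_2^2x_3 + 4/9x_2x_3^2 - 79/135x_2x_3 - 5/2x_2 + 14/9x_3^3 - 49/54x_3^2 + 182/81x_3
  leading term x_2^2x_3: subtract (-19/30x_2)·f_1 from 19/15x_2^2x_3 + 4/9x_2x_3^2 - 79/135x_2x_3 - 5/2x_2 + 14/9x_3^3 - 49/54x_3^2 + 182/81x_3 → 19/6x_2^2 - 359/90x_2x_3^2 - 79/135x_2x_3 - 5/2x_2 + 14/9x_3^3 - 49/54x_3^2 + 182/81x_3
  leading term x_2^2: no divisor's leading term divides it; move 19/6x_2^2 to the remainder.
  leading term x_2x_3^2: subtract (359/180x_3)·f_1 from -359/90x_2x_3^2 - 79/135x_2x_3 - 5/2x_2 + 14/9x_3^3 - 49/54x_3^2 + 182/81x_3 → -5701/540x_2x_3 - 5/2x_2 + 931/60x_3^3 - 49/54x_3^2 + 182/81x_3
  leading term x_2x_3: subtract (5701/1080)·f_1 from -5701/540x_2x_3 - 5/2x_2 + 931/60x_3^3 - 49/54x_3^2 + 182/81x_3 → -6241/216x_2 + 931/60x_3^3 + 38927/1080x_3^2 + 182/81x_3
  leading term x_2: no divisor's leading term divides it; move -6241/216x_2 to the remainder.
  leading term x_3^3: subtract (931/60x_3^2)·f_4 from 931/60x_3^3 + 38927/1080x_3^2 + 182/81x_3 → 38927/1080x_3^2 + 182/81x_3
  leading term x_3^2: subtract (38927/1080x_3)·f_4 from 38927/1080x_3^2 + 182/81x_3 → 182/81x_3
  leading term x_3: subtract (182/81)·f_4 from 182/81x_3 → 0
  remainder 19/6x_2^2 - 6241/216x_2 ≠ 0; add h_5 = 19/6x_2^2 - 6241/216x_2 to the basis.

S(f_1,f_4): lcm = x_2x_3. S = -5/2x_2 + 7/2x_3^2.
  leading term x_2: no divisor's leading term divides it; move -5/2x_2 to the remainder.
  leading term x_3^2: subtract (7/2x_3)·f_4 from 7/2x_3^2 → 0
  remainder -5/2x_2 ≠ 0; add h_6 = -5/2x_2 to the basis.

The other S-polynomials (S(f_1,f_3), S(f_2,f_3), S(f_2,f_4), S(f_3,f_4), S(f_1,h_5), S(f_2,h_5), S(f_3,h_5), S(f_4,h_5), S(f_1,h_6), S(f_2,h_6), S(f_3,h_6), S(f_4,h_6), S(h_5,h_6)) all reduce to 0 modulo the current basis, so we have a Gröbner basis.
Inter-reduce: drop elements whose leading term is divisible by another's, tail-reduce, and make monic.
Reduced Gröbner basis: {x_1 - 1, x_2, x_3}.
Label its elements g_1 = x_1 - 1, g_2 = x_2, g_3 = x_3.

Reduce p = -5/4x_2 - 5x_3 + 4 modulo G:
  leading term x_2: subtract (-5/4)·g_2 from -5/4x_2 - 5x_3 + 4 → -5x_3 + 4
  leading term x_3: subtract (-5)·g_3 from -5x_3 + 4 → 4
  leading term 1: no divisor's leading term divides it; move 4 to the remainder.
  normal form = 4.
The normal form is nonzero, so p ∉ I. Since p minus its normal form lies in I, I + (p) = I + (r) where r = 4; decide whether this ideal is the whole ring.
Here r = 4 is a nonzero constant, hence a unit: 1 ∈ I + (p), the Gröbner basis of I + (p) is {1}, and the enlarged system has no common solution — adjoining p is inconsistent.

Adjoining -5/4x_2 - 5x_3 + 4 makes the ideal the whole ring: the system is inconsistent.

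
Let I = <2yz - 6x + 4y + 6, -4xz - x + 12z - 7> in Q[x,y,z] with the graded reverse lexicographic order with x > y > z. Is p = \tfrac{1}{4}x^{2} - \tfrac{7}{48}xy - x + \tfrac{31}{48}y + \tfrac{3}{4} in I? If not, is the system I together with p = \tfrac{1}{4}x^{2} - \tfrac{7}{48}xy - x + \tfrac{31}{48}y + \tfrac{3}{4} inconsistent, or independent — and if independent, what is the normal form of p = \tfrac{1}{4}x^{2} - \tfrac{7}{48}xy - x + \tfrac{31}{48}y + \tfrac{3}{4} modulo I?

\tfrac{1}{4}x^{2} - \tfrac{7}{48}xy - x + \tfrac{31}{48}y + \tfrac{3}{4} lies in I (it reduces to 0).

First compute the reduced Gröbner basis of I by Buchberger's algorithm.
f_1 = 2yz - 6x + 4y + 6, LT = yz.
f_2 = -4xz - x + 12z - 7, LT = xz.

S(f_1,f_2): lcm = xyz. S = -3x^{2} + \tfrac{7}{4}xy + 3yz + 3x - \tfrac{7}{4}y.
  reduce S modulo (f_1, f_2):
  remainder -3x^{2} + \tfrac{7}{4}xy + 12x - \tfrac{31}{4}y - 9 ≠ 0; add h_3 = -3x^{2} + \tfrac{7}{4}xy + 12x - \tfrac{31}{4}y - 9 to the basis.

The other S-polynomials (S(f_1,h_3), S(f_2,h_3)) all reduce to 0 modulo the current basis, so we have a Gröbner basis.
Inter-reduce: drop elements whose leading term is divisible by another's, tail-reduce, and make monic.
Reduced Gröbner basis: {x^{2} - \tfrac{7}{12}xy - 4x + \tfrac{31}{12}y + 3, xz + \tfrac{1}{4}x - 3z + \tfrac{7}{4}, yz - 3x + 2y + 3}.
Label its elements g_1 = x^{2} - \tfrac{7}{12}xy - 4x + \tfrac{31}{12}y + 3, g_2 = xz + \tfrac{1}{4}x - 3z + \tfrac{7}{4}, g_3 = yz - 3x + 2y + 3.

Reduce p = \tfrac{1}{4}x^{2} - \tfrac{7}{48}xy - x + \tfrac{31}{48}y + \tfrac{3}{4} modulo G:
  leading term x^{2}: subtract (\tfrac{1}{4})·g_1 from \tfrac{1}{4}x^{2} - \tfrac{7}{48}xy - x + \tfrac{31}{48}y + \tfrac{3}{4} → 0
  normal form = 0.
Since the normal form is 0, p ∈ I.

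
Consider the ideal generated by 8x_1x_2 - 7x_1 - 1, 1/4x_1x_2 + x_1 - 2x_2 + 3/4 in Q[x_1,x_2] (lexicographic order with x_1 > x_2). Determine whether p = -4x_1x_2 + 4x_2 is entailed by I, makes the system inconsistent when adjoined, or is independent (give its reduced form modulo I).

First compute the reduced Gröbner basis of I by Buchberger's algorithm.
f_1 = 8x_1x_2 - 7x_1 - 1, LT = x_1x_2.
f_2 = 1/4x_1x_2 + x_1 - 2x_2 + 3/4, LT = x_1x_2.

S(f_1,f_2): lcm = x_1x_2. S = -39/8x_1 + 8x_2 - 25/8.
  leading term x_1: no divisor's leading term divides it; move -39/8x_1 to the remainder.
  leading term x_2: no divisor's leading term divides it; move 8x_2 to the remainder.
  leading term 1: no divisor's leading term divides it; move -25/8 to the remainder.
  remainder -39/8x_1 + 8x_2 - 25/8 ≠ 0; add h_3 = -39/8x_1 + 8x_2 - 25/8 to the basis.

S(f_1,h_3): lcm = x_1x_2. S = -7/8x_1 + 64/39x_2^2 - 25/39x_2 - 1/8.
  leading term x_1: subtract (7/39)·h_3 from -7/8x_1 + 64/39x_2^2 - 25/39x_2 - 1/8 → 64/39x_2^2 - 27/13x_2 + 17/39
  leading term x_2^2: no divisor's leading term divides it; move 64/39x_2^2 to the remainder.
  leading term x_2: no divisor's leading term divides it; move -27/13x_2 to the remainder.
  leading term 1: no divisor's leading term divides it; move 17/39 to the remainder.
  remainder 64/39x_2^2 - 27/13x_2 + 17/39 ≠ 0; add h_4 = 64/39x_2^2 - 27/13x_2 + 17/39 to the basis.

The other S-polynomials (S(f_2,h_3), S(f_1,h_4), S(f_2,h_4), S(h_3,h_4)) all reduce to 0 modulo the current basis, so we have a Gröbner basis.
Inter-reduce: drop elements whose leading term is divisible by another's, tail-reduce, and make monic.
Reduced Gröbner basis: {x_1 - 64/39x_2 + 25/39, x_2^2 - 81/64x_2 + 17/64}.
Label its elements g_1 = x_1 - 64/39x_2 + 25/39, g_2 = x_2^2 - 81/64x_2 + 17/64.

Reduce p = -4x_1x_2 + 4x_2 modulo G:
  leading term x_1x_2: subtract (-4x_2)·g_1 from -4x_1x_2 + 4x_2 → -256/39x_2^2 + 256/39x_2
  leading term x_2^2: subtract (-256/39)·g_2 from -256/39x_2^2 + 256/39x_2 → -68/39x_2 + 68/39
  leading term x_2: no divisor's leading term divides it; move -68/39x_2 to the remainder.
  leading term 1: no divisor's leading term divides it; move 68/39 to the remainder.
  normal form = -68/39x_2 + 68/39.
The normal form is nonzero, so p ∉ I. Since p minus its normal form lies in I, I + (p) = I + (r) where r = -68/39x_2 + 68/39; decide whether this ideal is the whole ring.
Run Buchberger on G together with r (pairs among the g_i already reduce to 0 since G is a Gröbner basis):
g_1 = x_1 - 64/39x_2 + 25/39, LT = x_1.
g_2 = x_2^2 - 81/64x_2 + 17/64, LT = x_2^2.
r = -68/39x_2 + 68/39, LT = x_2.

The S-polynomials (S(g_1,g_2), S(g_1,r), S(g_2,r)) all reduce to 0 modulo the current basis, so we have a Gröbner basis.
Inter-reduce: drop elements whose leading term is divisible by another's, tail-reduce, and make monic.
Reduced Gröbner basis: {x_1 - 1, x_2 - 1}.
The reduced Gröbner basis of I + (p) is {x_1 - 1, x_2 - 1} ≠ {1}, a proper ideal, so the enlarged system stays consistent: p is independent of I, with normal form -68/39x_2 + 68/39.

The remainder on division by a Gröbner basis is unique — it is the normal form.

-4x_1x_2 + 4x_2 is independent of I; its normal form modulo I is -68/39x_2 + 68/39.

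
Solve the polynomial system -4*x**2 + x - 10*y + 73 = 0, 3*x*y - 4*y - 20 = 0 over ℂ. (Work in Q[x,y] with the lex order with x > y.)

Compute a lex Gröbner basis by Buchberger's algorithm.
f_1 = -4*x**2 + x - 10*y + 73, LT = x**2.
f_2 = 3*x*y - 4*y - 20, LT = x*y.

S(f_1,f_2): lcm = x**2*y. S = 13/12*x*y + 20/3*x + 5/2*y**2 - 73/4*y.
  reduce S modulo (f_1, f_2):
  remainder 20/3*x + 5/2*y**2 - 605/36*y + 65/9 ≠ 0; add h_3 = 20/3*x + 5/2*y**2 - 605/36*y + 65/9 to the basis.

S(f_2,h_3): lcm = x*y. S = -3/8*y**3 + 121/48*y**2 - 29/12*y - 20/3.
  reduce S modulo (f_1, f_2, h_3):
  remainder -3/8*y**3 + 121/48*y**2 - 29/12*y - 20/3 ≠ 0; add h_4 = -3/8*y**3 + 121/48*y**2 - 29/12*y - 20/3 to the basis.

The other S-polynomials (S(f_1,h_3), S(f_1,h_4), S(f_2,h_4), S(h_3,h_4)) all reduce to 0 modulo the current basis, so we have a Gröbner basis.
Inter-reduce: drop elements whose leading term is divisible by another's, tail-reduce, and make monic.
Reduced Gröbner basis: {x + 3/8*y**2 - 121/48*y + 13/12, y**3 - 121/18*y**2 + 58/9*y + 160/9}.

A lex Gröbner basis eliminates variables successively. Here y**3 - 121/18*y**2 + 58/9*y + 160/9 depends only on y, with roots {4, 49/36 - sqrt(8161)/36, 49/36 + sqrt(8161)/36}; lifting each root through the earlier basis elements recovers the full solutions.
  y = 4: the earlier basis element becomes x - 3 = 0, giving x = 3 — point (3, 4).
  y = 49/36 - sqrt(8161)/36: the earlier basis element becomes x + 17/24 + sqrt(8161)/24 = 0, giving x = -sqrt(8161)/24 - 17/24 — point (-sqrt(8161)/24 - 17/24, 49/36 - sqrt(8161)/36).
  y = 49/36 + sqrt(8161)/36: the earlier basis element becomes x - sqrt(8161)/24 + 17/24 = 0, giving x = -17/24 + sqrt(8161)/24 — point (-17/24 + sqrt(8161)/24, 49/36 + sqrt(8161)/36).
Zero-dimensionality of the ideal guarantees finitely many solutions over ℂ.

{(3, 4), (-sqrt(8161)/24 - 17/24, 49/36 - sqrt(8161)/36), (-17/24 + sqrt(8161)/24, 49/36 + sqrt(8161)/36)}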